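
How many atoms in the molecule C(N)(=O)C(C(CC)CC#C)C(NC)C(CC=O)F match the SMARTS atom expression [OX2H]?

The query [OX2H] means: aliphatic oxygen with two connections, one of which is H — an -OH oxygen.
Check the 18 heavy atoms by environment: 3× C (H2, X4) → no; 4× C (H1, X4) → no; 1× N (H1, X3) → no; 2× C (H3, X4) → no; 1× F (H0, X1) → no; 1× C (H1, X3) → no; 2× O (H0, X1) → no; 1× C (H0, X3) → no; 1× N (H2, X3) → no; 1× C (H0, X2) → no; 1× C (H1, X2) → no.
No environment satisfies the query, so 0 matching atoms.

0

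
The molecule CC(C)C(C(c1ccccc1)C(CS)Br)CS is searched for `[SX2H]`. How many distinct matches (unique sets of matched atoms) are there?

2

[SX2H] is the SMARTS for a thiol: an aliphatic sulfur with two connections, one being H.
The molecule carries 2 separate instances of a thiol (-SH) meeting every constraint; each maps to a distinct set of atoms, giving 2 matches.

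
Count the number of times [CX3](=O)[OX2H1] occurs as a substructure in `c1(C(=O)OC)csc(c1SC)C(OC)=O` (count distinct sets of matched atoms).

0

[CX3](=O)[OX2H1] is the SMARTS for a carboxylic acid: an sp2 carbon double-bonded to O and single-bonded to an -OH oxygen.
The molecule has a methyl-ester group (-C(=O)OCH3), but the singly-bonded O has no H (OX2H0, not OX2H1); nothing else fits, so there are 0 matches.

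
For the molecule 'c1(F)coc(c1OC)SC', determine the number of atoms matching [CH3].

2

Check the 10 heavy atoms by environment: 1× o (aromatic, H0) → no; 1× c (aromatic, H1) → no; 3× c (aromatic, H0) → no; 1× O (H0) → no; 2× C (H3) → match; 1× S (H0) → no; 1× F (H0) → no.
That gives 2 matching atoms.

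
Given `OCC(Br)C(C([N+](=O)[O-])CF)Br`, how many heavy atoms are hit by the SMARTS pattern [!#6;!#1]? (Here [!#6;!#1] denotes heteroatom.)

7

Check the 12 heavy atoms by environment: 5× C → no; 1× F → match; 2× Br → match; 1× N (charge +1) → match; 1× O (charge -1) → match; 2× O → match.
Summing the matching environments: 1 + 2 + 1 + 1 + 2 = 7 matching atoms.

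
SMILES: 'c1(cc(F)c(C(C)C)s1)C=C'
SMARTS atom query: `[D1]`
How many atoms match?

Check the 11 heavy atoms by environment: 1× s (aromatic, D2) → no; 3× c (aromatic, D3) → no; 1× c (aromatic, D2) → no; 1× C (D2) → no; 3× C (D1) → match; 1× C (D3) → no; 1× F (D1) → match.
Summing the matching environments: 3 + 1 = 4 matching atoms.

4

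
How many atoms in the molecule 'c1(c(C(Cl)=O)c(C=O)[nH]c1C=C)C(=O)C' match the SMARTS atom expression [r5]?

5

The query [r5] means: r5 matches atoms in a five-membered ring.
Check the 15 heavy atoms by environment: 1× n (aromatic, in 5-ring) → match; 4× c (aromatic, in 5-ring) → match; 6× C (acyclic) → no; 3× O (acyclic) → no; 1× Cl (acyclic) → no.
Summing the matching environments: 1 + 4 = 5 matching atoms.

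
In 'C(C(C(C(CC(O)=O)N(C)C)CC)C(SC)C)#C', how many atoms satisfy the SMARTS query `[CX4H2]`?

Check the 18 heavy atoms by environment: 5× C (H3, X4) → no; 4× C (H1, X4) → no; 2× C (H2, X4) → match; 1× C (H0, X3) → no; 1× O (H0, X1) → no; 1× O (H1, X2) → no; 1× S (H0, X2) → no; 1× C (H0, X2) → no; 1× C (H1, X2) → no; 1× N (H0, X3) → no.
That gives 2 matching atoms.

2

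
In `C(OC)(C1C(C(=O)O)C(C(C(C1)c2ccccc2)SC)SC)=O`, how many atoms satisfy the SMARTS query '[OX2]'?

2

Check the 23 heavy atoms by environment: 9× C (X4) → no; 6× c (aromatic, X3) → no; 2× S (X2) → no; 2× C (X3) → no; 2× O (X1) → no; 2× O (X2) → match.
That gives 2 matching atoms.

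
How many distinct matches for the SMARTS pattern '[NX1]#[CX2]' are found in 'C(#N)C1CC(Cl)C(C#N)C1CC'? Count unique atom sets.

2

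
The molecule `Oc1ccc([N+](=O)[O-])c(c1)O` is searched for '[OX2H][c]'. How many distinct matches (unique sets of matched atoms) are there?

2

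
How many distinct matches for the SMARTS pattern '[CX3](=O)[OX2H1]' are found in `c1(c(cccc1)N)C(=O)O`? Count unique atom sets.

1

[CX3](=O)[OX2H1] is the SMARTS for a carboxylic acid: an sp2 carbon double-bonded to O and single-bonded to an -OH oxygen.
Exactly one fragment in the molecule meets all constraints, giving 1 match.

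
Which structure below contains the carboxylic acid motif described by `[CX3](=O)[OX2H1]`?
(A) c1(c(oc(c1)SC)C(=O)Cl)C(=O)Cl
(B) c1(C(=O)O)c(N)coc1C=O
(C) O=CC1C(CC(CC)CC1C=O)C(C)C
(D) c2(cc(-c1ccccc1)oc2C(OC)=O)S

B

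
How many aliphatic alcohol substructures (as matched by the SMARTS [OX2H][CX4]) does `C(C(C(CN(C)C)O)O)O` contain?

3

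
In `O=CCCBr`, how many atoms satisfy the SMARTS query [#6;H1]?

1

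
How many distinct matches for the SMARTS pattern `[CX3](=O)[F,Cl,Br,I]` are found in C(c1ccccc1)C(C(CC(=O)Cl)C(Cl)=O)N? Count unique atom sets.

[CX3](=O)[F,Cl,Br,I] is the SMARTS for an acyl halide: a carbonyl carbon bonded to a halogen.
The molecule carries 2 separate instances of an acyl chloride (-C(=O)Cl) meeting every constraint; each maps to a distinct set of atoms, giving 2 matches.

2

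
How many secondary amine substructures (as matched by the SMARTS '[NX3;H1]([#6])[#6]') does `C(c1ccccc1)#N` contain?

0

[NX3;H1]([#6])[#6] is the SMARTS for a secondary amine: a trivalent nitrogen with one H, bonded to two carbons.
No fragment in the molecule satisfies every constraint, giving 0 matches.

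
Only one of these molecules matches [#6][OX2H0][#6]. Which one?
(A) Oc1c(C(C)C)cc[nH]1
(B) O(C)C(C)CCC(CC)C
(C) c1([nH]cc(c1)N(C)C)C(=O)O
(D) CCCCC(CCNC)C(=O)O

[#6][OX2H0][#6] describes an aliphatic oxygen bridging two carbons with no H on the oxygen (an ether).
(A) has a hydroxyl group (-OH) but the oxygen has H1, not H0 bridging two carbons.
(B) contains a methoxy ether (-OCH3), which satisfies every atom and bond constraint.
(C) has a carboxylic acid group (-C(=O)OH) but the -OH oxygen has H1; the =O is OX1, not OX2.
(D) has a carboxylic acid group (-C(=O)OH) but the -OH oxygen has H1; the =O is OX1, not OX2.
So the answer is (B).

B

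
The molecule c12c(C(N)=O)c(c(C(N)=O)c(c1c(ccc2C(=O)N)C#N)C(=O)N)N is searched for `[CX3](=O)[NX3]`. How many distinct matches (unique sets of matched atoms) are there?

4

[CX3](=O)[NX3] is the SMARTS for an amide: a carbonyl carbon bonded to a trivalent nitrogen.
The molecule carries 4 separate instances of a primary amide (-C(=O)NH2) meeting every constraint; each maps to a distinct set of atoms, giving 4 matches.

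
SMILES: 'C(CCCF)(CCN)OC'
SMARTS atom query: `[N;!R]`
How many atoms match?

The query [N;!R] means: aliphatic nitrogen not in a ring.
Check the 10 heavy atoms by environment: 7× C (acyclic) → no; 1× O (acyclic) → no; 1× N (acyclic) → match; 1× F (acyclic) → no.
That gives 1 matching atom.

1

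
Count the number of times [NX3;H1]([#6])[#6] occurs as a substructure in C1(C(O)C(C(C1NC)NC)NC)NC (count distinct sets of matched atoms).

4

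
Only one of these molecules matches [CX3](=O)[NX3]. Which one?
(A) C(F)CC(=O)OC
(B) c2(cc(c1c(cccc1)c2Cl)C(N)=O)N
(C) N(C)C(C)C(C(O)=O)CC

[CX3](=O)[NX3] describes a carbonyl carbon bonded to a trivalent nitrogen (an amide).
(A) has a methyl-ester group (-C(=O)OCH3) but the carbonyl is bonded to O, not to an NX3 nitrogen.
(B) contains a primary amide (-C(=O)NH2), which satisfies every atom and bond constraint.
(C) has a carboxylic acid group (-C(=O)OH) but the carbonyl is bonded to O, not to an NX3 nitrogen.
So the answer is (B).

B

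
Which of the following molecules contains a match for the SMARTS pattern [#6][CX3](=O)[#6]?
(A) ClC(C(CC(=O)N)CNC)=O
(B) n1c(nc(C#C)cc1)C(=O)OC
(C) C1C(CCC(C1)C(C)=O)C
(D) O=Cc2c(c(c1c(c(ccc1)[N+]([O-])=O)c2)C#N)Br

[#6][CX3](=O)[#6] describes a carbonyl carbon (no H) flanked by two carbons (a ketone).
(A) has a primary amide (-C(=O)NH2) but one neighbour of the carbonyl carbon is N, not C.
(B) has a methyl-ester group (-C(=O)OCH3) but one neighbour of the carbonyl carbon is O, not C.
(C) contains an acetyl/ketone group (-C(=O)CH3), which satisfies every atom and bond constraint.
(D) has an aldehyde (-CHO) but the carbonyl carbon has H1, so it is not flanked by two carbons.
So the answer is (C).

C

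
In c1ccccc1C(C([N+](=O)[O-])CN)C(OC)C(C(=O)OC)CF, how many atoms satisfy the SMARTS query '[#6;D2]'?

The query [#6;D2] means: any carbon bonded to exactly two heavy atoms.
Check the 23 heavy atoms by environment: 2× C (D2) → match; 5× C (D3) → no; 2× O (D1) → no; 2× O (D2) → no; 2× C (D1) → no; 1× F (D1) → no; 1× N (charge +1, D3) → no; 1× O (charge -1, D1) → no; 1× c (aromatic, D3) → no; 5× c (aromatic, D2) → match; 1× N (D1) → no.
Summing the matching environments: 2 + 5 = 7 matching atoms.

7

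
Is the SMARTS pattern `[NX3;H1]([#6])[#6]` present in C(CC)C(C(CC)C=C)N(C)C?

The pattern [NX3;H1]([#6])[#6] describes a trivalent nitrogen with one H, bonded to two carbons — a secondary amine.
The closest candidate here is a dimethylamino group (-N(CH3)2), but the nitrogen has H0, not H1. No other fragment satisfies the full query, so there is no match.

No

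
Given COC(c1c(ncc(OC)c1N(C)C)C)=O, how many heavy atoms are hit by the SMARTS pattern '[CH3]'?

5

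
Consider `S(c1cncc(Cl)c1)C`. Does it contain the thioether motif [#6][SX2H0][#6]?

Yes

The pattern [#6][SX2H0][#6] describes an aliphatic sulfur bridging two carbons with no H on the sulfur — a thioether.
The molecule carries a methylthio ether (-SCH3), whose atoms satisfy every constraint of the query, so the pattern matches.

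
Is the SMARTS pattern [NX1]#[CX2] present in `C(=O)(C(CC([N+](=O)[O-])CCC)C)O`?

No

The pattern [NX1]#[CX2] describes a nitrogen triple-bonded to a two-connected carbon — a nitrile.
The closest candidate here is a nitro group (-[N+](=O)[O-]), but there is no C#N triple bond. No other fragment satisfies the full query, so there is no match.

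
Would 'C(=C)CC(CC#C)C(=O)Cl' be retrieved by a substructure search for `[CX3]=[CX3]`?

The pattern [CX3]=[CX3] describes a non-aromatic C=C double bond between two sp2 carbons — an alkene.
The molecule carries a vinyl group (-CH=CH2), whose atoms satisfy every constraint of the query, so the pattern matches.

Yes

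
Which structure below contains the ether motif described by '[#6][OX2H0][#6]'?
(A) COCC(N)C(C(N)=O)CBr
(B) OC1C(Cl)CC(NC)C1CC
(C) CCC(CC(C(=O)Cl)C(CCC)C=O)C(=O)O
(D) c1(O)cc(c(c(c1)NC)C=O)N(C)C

A

[#6][OX2H0][#6] describes an aliphatic oxygen bridging two carbons with no H on the oxygen (an ether).
(A) contains a methoxy ether (-OCH3), which satisfies every atom and bond constraint.
(B) has a hydroxyl group (-OH) but the oxygen has H1, not H0 bridging two carbons.
(C) has a carboxylic acid group (-C(=O)OH) but the -OH oxygen has H1; the =O is OX1, not OX2.
(D) has a hydroxyl group (-OH) but the oxygen has H1, not H0 bridging two carbons.
So the answer is (A).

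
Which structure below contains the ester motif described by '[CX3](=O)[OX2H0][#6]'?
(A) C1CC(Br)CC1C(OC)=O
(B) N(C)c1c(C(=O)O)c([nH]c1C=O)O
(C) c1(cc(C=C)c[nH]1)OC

A

[CX3](=O)[OX2H0][#6] describes a carbonyl carbon bonded to an oxygen that is itself bonded to carbon (no H on that O) (an ester).
(A) contains a methyl-ester group (-C(=O)OCH3), which satisfies every atom and bond constraint.
(B) has a carboxylic acid group (-C(=O)OH) but the singly-bonded O carries H (OX2H1, not H0).
(C) has a methoxy ether (-OCH3) but the ether oxygen is not adjacent to a C=O carbon.
So the answer is (A).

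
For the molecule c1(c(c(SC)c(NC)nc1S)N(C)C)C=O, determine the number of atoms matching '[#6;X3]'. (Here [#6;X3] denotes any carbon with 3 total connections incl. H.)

6

The query [#6;X3] means: any carbon (aromatic or not) with three total connections.
Check the 16 heavy atoms by environment: 1× n (aromatic, X2) → no; 5× c (aromatic, X3) → match; 1× C (X3) → match; 1× O (X1) → no; 2× N (X3) → no; 4× C (X4) → no; 2× S (X2) → no.
Summing the matching environments: 5 + 1 = 6 matching atoms.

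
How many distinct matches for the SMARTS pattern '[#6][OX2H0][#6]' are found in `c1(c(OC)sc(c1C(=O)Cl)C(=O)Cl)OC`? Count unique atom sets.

[#6][OX2H0][#6] is the SMARTS for an ether: an aliphatic oxygen bridging two carbons with no H on the oxygen.
The molecule carries 2 separate instances of a methoxy ether (-OCH3) meeting every constraint; each maps to a distinct set of atoms, giving 2 matches.

2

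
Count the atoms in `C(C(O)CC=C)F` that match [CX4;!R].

3

The query [CX4;!R] means: aliphatic carbon with four total connections, not in a ring.
Check the 7 heavy atoms by environment: 3× C (X4, acyclic) → match; 1× F (X1, acyclic) → no; 2× C (X3, acyclic) → no; 1× O (X2, acyclic) → no.
That gives 3 matching atoms.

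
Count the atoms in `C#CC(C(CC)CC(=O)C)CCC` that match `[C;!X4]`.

3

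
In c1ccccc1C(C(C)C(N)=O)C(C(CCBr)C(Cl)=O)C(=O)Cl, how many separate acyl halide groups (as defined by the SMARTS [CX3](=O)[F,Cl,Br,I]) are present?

2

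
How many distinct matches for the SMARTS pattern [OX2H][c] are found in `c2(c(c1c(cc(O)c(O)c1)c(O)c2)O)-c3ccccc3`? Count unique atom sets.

4

[OX2H][c] is the SMARTS for a phenol: a hydroxyl oxygen attached to an aromatic carbon.
The molecule carries 4 separate instances of a hydroxyl group (-OH) meeting every constraint; each maps to a distinct set of atoms, giving 4 matches.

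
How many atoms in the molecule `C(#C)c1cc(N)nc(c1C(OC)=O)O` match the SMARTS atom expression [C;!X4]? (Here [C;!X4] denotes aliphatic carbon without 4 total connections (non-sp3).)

3

The query [C;!X4] means: aliphatic carbon that does not have four total connections.
Check the 14 heavy atoms by environment: 1× n (aromatic, X2) → no; 5× c (aromatic, X3) → no; 1× C (X3) → match; 1× O (X1) → no; 2× O (X2) → no; 1× C (X4) → no; 2× C (X2) → match; 1× N (X3) → no.
Summing the matching environments: 1 + 2 = 3 matching atoms.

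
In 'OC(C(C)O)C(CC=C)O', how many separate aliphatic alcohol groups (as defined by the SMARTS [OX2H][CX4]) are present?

[OX2H][CX4] is the SMARTS for an aliphatic alcohol: a hydroxyl oxygen bound to an sp3 (X4) carbon.
The molecule carries 3 separate instances of a hydroxyl group (-OH) meeting every constraint; each maps to a distinct set of atoms, giving 3 matches.

3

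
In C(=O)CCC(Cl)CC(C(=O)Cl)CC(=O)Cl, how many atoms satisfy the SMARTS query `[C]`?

9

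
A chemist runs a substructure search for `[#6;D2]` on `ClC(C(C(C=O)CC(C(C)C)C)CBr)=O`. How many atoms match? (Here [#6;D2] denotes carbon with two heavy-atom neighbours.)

3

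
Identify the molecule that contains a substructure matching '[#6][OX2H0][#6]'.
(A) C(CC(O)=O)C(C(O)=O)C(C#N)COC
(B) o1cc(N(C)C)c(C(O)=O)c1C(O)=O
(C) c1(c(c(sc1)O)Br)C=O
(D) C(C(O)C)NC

[#6][OX2H0][#6] describes an aliphatic oxygen bridging two carbons with no H on the oxygen (an ether).
(A) contains a methoxy ether (-OCH3), which satisfies every atom and bond constraint.
(B) has a carboxylic acid group (-C(=O)OH) but the -OH oxygen has H1; the =O is OX1, not OX2.
(C) has a hydroxyl group (-OH) but the oxygen has H1, not H0 bridging two carbons.
(D) has a hydroxyl group (-OH) but the oxygen has H1, not H0 bridging two carbons.
So the answer is (A).

A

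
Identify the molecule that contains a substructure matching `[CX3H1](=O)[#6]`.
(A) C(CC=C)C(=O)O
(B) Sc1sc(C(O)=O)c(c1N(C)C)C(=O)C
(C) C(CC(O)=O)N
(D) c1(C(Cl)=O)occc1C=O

[CX3H1](=O)[#6] describes an sp2 carbon with one H, double-bonded to O and single-bonded to carbon (an aldehyde).
(A) has a carboxylic acid group (-C(=O)OH) but the carbonyl carbon has H0 and is bonded to O, not H1.
(B) has a carboxylic acid group (-C(=O)OH) but the carbonyl carbon has H0 and is bonded to O, not H1.
(C) has a carboxylic acid group (-C(=O)OH) but the carbonyl carbon has H0 and is bonded to O, not H1.
(D) contains an aldehyde (-CHO), which satisfies every atom and bond constraint.
So the answer is (D).

D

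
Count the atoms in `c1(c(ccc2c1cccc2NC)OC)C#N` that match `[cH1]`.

The query [cH1] means: aromatic carbon bearing exactly one hydrogen.
Check the 16 heavy atoms by environment: 5× c (aromatic, H0) → no; 5× c (aromatic, H1) → match; 1× O (H0) → no; 2× C (H3) → no; 1× C (H0) → no; 1× N (H0) → no; 1× N (H1) → no.
That gives 5 matching atoms.

5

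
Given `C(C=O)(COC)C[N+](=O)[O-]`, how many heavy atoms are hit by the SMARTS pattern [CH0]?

0

Check the 10 heavy atoms by environment: 2× C (H2) → no; 2× C (H1) → no; 3× O (H0) → no; 1× C (H3) → no; 1× N (charge +1, H0) → no; 1× O (charge -1, H0) → no.
No environment satisfies the query, so 0 matching atoms.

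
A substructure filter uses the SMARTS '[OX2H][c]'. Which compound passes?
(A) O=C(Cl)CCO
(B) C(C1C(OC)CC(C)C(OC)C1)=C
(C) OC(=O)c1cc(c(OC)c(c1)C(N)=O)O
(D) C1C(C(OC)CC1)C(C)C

[OX2H][c] describes a hydroxyl oxygen attached to an aromatic carbon (a phenol).
(A) has a hydroxyl group (-OH) but the -OH is on an aliphatic carbon, not an aromatic c.
(B) has a methoxy ether (-OCH3) but the oxygen has H0, not H1.
(C) contains a hydroxyl group (-OH), which satisfies every atom and bond constraint.
(D) has a methoxy ether (-OCH3) but the oxygen has H0, not H1.
So the answer is (C).

C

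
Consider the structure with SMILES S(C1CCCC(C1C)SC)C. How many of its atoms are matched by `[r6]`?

The query [r6] means: r6 matches atoms in a six-membered ring.
Check the 11 heavy atoms by environment: 6× C (in 6-ring) → match; 2× S (acyclic) → no; 3× C (acyclic) → no.
That gives 6 matching atoms.

6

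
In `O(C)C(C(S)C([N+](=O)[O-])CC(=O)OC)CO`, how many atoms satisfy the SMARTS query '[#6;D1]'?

2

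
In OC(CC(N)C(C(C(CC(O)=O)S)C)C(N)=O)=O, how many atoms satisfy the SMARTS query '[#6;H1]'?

Check the 18 heavy atoms by environment: 2× C (H2) → no; 4× C (H1) → match; 1× S (H1) → no; 3× C (H0) → no; 3× O (H0) → no; 2× O (H1) → no; 2× N (H2) → no; 1× C (H3) → no.
That gives 4 matching atoms.

4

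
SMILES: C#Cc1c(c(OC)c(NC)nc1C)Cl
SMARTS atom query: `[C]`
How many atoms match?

5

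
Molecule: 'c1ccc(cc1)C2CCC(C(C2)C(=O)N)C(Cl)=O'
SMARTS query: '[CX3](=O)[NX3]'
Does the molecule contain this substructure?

Yes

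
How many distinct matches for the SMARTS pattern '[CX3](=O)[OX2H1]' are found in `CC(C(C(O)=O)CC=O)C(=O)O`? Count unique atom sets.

[CX3](=O)[OX2H1] is the SMARTS for a carboxylic acid: an sp2 carbon double-bonded to O and single-bonded to an -OH oxygen.
The molecule carries 2 separate instances of a carboxylic acid group (-C(=O)OH) meeting every constraint; each maps to a distinct set of atoms, giving 2 matches.

2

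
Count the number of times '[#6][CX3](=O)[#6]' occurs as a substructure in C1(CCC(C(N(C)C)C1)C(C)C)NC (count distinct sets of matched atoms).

[#6][CX3](=O)[#6] is the SMARTS for a ketone: a carbonyl carbon (no H) flanked by two carbons.
No fragment in the molecule satisfies every constraint, giving 0 matches.

0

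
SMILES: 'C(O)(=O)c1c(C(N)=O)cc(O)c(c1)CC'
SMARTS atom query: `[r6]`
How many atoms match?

6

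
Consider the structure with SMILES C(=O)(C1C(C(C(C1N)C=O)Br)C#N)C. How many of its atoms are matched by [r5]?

5

The query [r5] means: r5 matches atoms in a five-membered ring.
Check the 14 heavy atoms by environment: 5× C (in 5-ring) → match; 2× N (acyclic) → no; 4× C (acyclic) → no; 2× O (acyclic) → no; 1× Br (acyclic) → no.
That gives 5 matching atoms.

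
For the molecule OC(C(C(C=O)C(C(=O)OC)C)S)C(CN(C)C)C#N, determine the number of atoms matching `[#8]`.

Check the 20 heavy atoms by environment: 13× C → no; 4× O → match; 2× N → no; 1× S → no.
That gives 4 matching atoms.

4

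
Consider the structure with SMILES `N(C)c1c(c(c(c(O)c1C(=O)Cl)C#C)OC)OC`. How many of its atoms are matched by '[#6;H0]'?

8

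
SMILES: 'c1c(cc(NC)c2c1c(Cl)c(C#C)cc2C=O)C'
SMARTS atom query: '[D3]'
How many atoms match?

The query [D3] means: atom with exactly three heavy-atom neighbours.
Check the 18 heavy atoms by environment: 7× c (aromatic, D3) → match; 3× c (aromatic, D2) → no; 2× C (D2) → no; 3× C (D1) → no; 1× O (D1) → no; 1× Cl (D1) → no; 1× N (D2) → no.
That gives 7 matching atoms.

7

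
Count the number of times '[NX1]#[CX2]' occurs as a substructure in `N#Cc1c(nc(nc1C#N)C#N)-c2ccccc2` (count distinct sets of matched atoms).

3

[NX1]#[CX2] is the SMARTS for a nitrile: a nitrogen triple-bonded to a two-connected carbon.
The molecule carries 3 separate instances of a nitrile (-C#N) meeting every constraint; each maps to a distinct set of atoms, giving 3 matches.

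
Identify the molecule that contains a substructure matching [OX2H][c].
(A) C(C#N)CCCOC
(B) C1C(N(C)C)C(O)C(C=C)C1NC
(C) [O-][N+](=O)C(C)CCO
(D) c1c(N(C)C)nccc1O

[OX2H][c] describes a hydroxyl oxygen attached to an aromatic carbon (a phenol).
(A) has a methoxy ether (-OCH3) but the oxygen has H0, not H1.
(B) has a hydroxyl group (-OH) but the -OH is on an aliphatic carbon, not an aromatic c.
(C) has a hydroxyl group (-OH) but the -OH is on an aliphatic carbon, not an aromatic c.
(D) contains a hydroxyl group (-OH), which satisfies every atom and bond constraint.
So the answer is (D).

D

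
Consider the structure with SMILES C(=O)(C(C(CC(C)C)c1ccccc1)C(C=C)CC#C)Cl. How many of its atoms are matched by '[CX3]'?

The query [CX3] means: C with X3: aliphatic carbon with exactly 3 total connections.
Check the 21 heavy atoms by environment: 8× C (X4) → no; 3× C (X3) → match; 1× O (X1) → no; 1× Cl (X1) → no; 6× c (aromatic, X3) → no; 2× C (X2) → no.
That gives 3 matching atoms.

3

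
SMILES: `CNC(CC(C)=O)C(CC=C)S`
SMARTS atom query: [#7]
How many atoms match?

1

The query [#7] means: #7 matches any nitrogen atom regardless of aromaticity.
Check the 12 heavy atoms by environment: 9× C → no; 1× O → no; 1× N → match; 1× S → no.
That gives 1 matching atom.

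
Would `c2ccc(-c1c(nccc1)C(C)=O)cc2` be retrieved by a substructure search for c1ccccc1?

Yes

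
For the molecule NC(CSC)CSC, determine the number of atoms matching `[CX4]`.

5

Check the 8 heavy atoms by environment: 5× C (X4) → match; 1× N (X3) → no; 2× S (X2) → no.
That gives 5 matching atoms.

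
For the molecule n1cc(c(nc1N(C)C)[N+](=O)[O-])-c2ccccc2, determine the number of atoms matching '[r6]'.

The query [r6] means: r6 matches atoms in a six-membered ring.
Check the 18 heavy atoms by environment: 2× n (aromatic, in 6-ring) → match; 10× c (aromatic, in 6-ring) → match; 1× N (acyclic) → no; 2× C (acyclic) → no; 1× N (charge +1, acyclic) → no; 1× O (charge -1, acyclic) → no; 1× O (acyclic) → no.
Summing the matching environments: 2 + 10 = 12 matching atoms.

12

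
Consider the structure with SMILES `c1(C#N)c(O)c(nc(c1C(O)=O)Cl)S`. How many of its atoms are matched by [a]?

Check the 14 heavy atoms by environment: 1× n (aromatic) → match; 5× c (aromatic) → match; 2× C → no; 1× N → no; 3× O → no; 1× Cl → no; 1× S → no.
Summing the matching environments: 1 + 5 = 6 matching atoms.

6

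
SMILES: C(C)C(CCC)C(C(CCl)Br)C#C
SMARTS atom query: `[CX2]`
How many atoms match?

Check the 13 heavy atoms by environment: 9× C (X4) → no; 1× Br (X1) → no; 2× C (X2) → match; 1× Cl (X1) → no.
That gives 2 matching atoms.

2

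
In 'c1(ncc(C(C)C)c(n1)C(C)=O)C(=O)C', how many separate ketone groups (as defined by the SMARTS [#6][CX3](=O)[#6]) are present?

[#6][CX3](=O)[#6] is the SMARTS for a ketone: a carbonyl carbon (no H) flanked by two carbons.
The molecule carries 2 separate instances of an acetyl/ketone group (-C(=O)CH3) meeting every constraint; each maps to a distinct set of atoms, giving 2 matches.

2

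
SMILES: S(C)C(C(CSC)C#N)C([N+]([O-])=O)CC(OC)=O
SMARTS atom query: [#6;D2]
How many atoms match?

3

The query [#6;D2] means: any carbon bonded to exactly two heavy atoms.
Check the 18 heavy atoms by environment: 3× C (D2) → match; 4× C (D3) → no; 2× S (D2) → no; 3× C (D1) → no; 1× N (charge +1, D3) → no; 1× O (charge -1, D1) → no; 2× O (D1) → no; 1× N (D1) → no; 1× O (D2) → no.
That gives 3 matching atoms.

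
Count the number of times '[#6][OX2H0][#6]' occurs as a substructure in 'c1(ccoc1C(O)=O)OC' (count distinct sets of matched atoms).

[#6][OX2H0][#6] is the SMARTS for an ether: an aliphatic oxygen bridging two carbons with no H on the oxygen.
Exactly one fragment in the molecule meets all constraints, giving 1 match.

1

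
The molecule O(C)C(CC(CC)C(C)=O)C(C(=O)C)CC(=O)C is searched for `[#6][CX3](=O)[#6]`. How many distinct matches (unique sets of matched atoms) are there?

3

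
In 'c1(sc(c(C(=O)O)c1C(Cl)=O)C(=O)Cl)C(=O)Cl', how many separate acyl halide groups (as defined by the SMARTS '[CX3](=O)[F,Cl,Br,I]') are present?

3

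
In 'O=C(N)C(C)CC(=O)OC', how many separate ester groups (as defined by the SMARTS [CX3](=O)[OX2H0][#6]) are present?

[CX3](=O)[OX2H0][#6] is the SMARTS for an ester: a carbonyl carbon bonded to an oxygen that is itself bonded to carbon (no H on that O).
Exactly one fragment in the molecule meets all constraints, giving 1 match.

1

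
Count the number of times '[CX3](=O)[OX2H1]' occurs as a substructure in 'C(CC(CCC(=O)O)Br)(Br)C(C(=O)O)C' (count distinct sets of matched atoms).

[CX3](=O)[OX2H1] is the SMARTS for a carboxylic acid: an sp2 carbon double-bonded to O and single-bonded to an -OH oxygen.
The molecule carries 2 separate instances of a carboxylic acid group (-C(=O)OH) meeting every constraint; each maps to a distinct set of atoms, giving 2 matches.

2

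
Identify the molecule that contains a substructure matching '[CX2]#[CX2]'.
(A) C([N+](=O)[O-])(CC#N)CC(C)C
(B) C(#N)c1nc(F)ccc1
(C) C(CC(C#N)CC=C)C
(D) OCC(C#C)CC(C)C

D

[CX2]#[CX2] describes a carbon-carbon triple bond (an alkyne).
(A) has a nitrile (-C#N) but the triple bond is C#N, not C#C.
(B) has a nitrile (-C#N) but the triple bond is C#N, not C#C.
(C) has a vinyl group (-CH=CH2) but the C=C is a double bond; both carbons are CX3, not CX2.
(D) contains an ethynyl group (-C#CH), which satisfies every atom and bond constraint.
So the answer is (D).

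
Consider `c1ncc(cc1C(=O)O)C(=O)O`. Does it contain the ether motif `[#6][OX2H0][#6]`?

No

The pattern [#6][OX2H0][#6] describes an aliphatic oxygen bridging two carbons with no H on the oxygen — an ether.
The closest candidate here is a carboxylic acid group (-C(=O)OH), but the -OH oxygen has H1; the =O is OX1, not OX2. No other fragment satisfies the full query, so there is no match.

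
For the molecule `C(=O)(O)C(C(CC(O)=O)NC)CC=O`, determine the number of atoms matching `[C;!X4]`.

3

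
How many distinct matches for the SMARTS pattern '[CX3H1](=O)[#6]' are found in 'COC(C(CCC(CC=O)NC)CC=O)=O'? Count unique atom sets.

2

[CX3H1](=O)[#6] is the SMARTS for an aldehyde: an sp2 carbon with one H, double-bonded to O and single-bonded to carbon.
The molecule carries 2 separate instances of an aldehyde (-CHO) meeting every constraint; each maps to a distinct set of atoms, giving 2 matches.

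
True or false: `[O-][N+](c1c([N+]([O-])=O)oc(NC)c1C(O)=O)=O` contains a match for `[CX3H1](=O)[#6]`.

False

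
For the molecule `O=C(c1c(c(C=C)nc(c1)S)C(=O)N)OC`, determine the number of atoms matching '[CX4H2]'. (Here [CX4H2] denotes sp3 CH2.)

The query [CX4H2] means: sp3 carbon (X4) with exactly two hydrogens.
Check the 16 heavy atoms by environment: 1× n (aromatic, H0, X2) → no; 4× c (aromatic, H0, X3) → no; 1× c (aromatic, H1, X3) → no; 2× C (H0, X3) → no; 2× O (H0, X1) → no; 1× O (H0, X2) → no; 1× C (H3, X4) → no; 1× N (H2, X3) → no; 1× C (H1, X3) → no; 1× C (H2, X3) → no; 1× S (H1, X2) → no.
No environment satisfies the query, so 0 matching atoms.

0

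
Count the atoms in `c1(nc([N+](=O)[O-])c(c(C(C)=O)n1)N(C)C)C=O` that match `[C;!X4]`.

2

The query [C;!X4] means: aliphatic carbon that does not have four total connections.
Check the 17 heavy atoms by environment: 2× n (aromatic, X2) → no; 4× c (aromatic, X3) → no; 2× C (X3) → match; 3× O (X1) → no; 3× C (X4) → no; 1× N (X3) → no; 1× N (charge +1, X3) → no; 1× O (charge -1, X1) → no.
That gives 2 matching atoms.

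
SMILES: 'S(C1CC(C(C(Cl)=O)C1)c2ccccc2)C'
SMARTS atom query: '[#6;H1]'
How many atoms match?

8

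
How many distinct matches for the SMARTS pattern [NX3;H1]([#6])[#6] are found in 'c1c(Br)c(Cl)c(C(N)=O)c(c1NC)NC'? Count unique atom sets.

2

[NX3;H1]([#6])[#6] is the SMARTS for a secondary amine: a trivalent nitrogen with one H, bonded to two carbons.
The molecule carries 2 separate instances of an N-methylamino group (-NHCH3) meeting every constraint; each maps to a distinct set of atoms, giving 2 matches.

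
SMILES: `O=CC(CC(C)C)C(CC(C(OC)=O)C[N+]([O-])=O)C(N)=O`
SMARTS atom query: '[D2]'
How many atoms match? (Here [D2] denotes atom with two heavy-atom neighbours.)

5

The query [D2] means: atom with exactly two heavy-atom neighbours.
Check the 21 heavy atoms by environment: 4× C (D2) → match; 6× C (D3) → no; 4× O (D1) → no; 1× N (D1) → no; 1× O (D2) → match; 3× C (D1) → no; 1× N (charge +1, D3) → no; 1× O (charge -1, D1) → no.
Summing the matching environments: 4 + 1 = 5 matching atoms.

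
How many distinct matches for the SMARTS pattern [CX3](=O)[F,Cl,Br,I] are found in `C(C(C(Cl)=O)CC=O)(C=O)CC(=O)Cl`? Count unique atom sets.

2

[CX3](=O)[F,Cl,Br,I] is the SMARTS for an acyl halide: a carbonyl carbon bonded to a halogen.
The molecule carries 2 separate instances of an acyl chloride (-C(=O)Cl) meeting every constraint; each maps to a distinct set of atoms, giving 2 matches.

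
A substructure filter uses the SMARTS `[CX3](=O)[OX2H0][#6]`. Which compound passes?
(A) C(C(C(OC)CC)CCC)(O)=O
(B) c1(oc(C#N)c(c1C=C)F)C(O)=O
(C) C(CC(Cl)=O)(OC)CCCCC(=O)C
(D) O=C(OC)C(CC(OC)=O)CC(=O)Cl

D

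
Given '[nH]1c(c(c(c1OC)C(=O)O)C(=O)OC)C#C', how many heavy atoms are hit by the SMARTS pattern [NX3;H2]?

0

The query [NX3;H2] means: aliphatic N with 3 total connections, two of them H — an -NH2 nitrogen (amine or amide).
Check the 16 heavy atoms by environment: 1× n (aromatic, H1, X3) → no; 4× c (aromatic, H0, X3) → no; 2× C (H0, X3) → no; 2× O (H0, X1) → no; 2× O (H0, X2) → no; 2× C (H3, X4) → no; 1× O (H1, X2) → no; 1× C (H0, X2) → no; 1× C (H1, X2) → no.
No environment satisfies the query, so 0 matching atoms.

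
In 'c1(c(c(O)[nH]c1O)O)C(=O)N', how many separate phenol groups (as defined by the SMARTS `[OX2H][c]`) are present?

3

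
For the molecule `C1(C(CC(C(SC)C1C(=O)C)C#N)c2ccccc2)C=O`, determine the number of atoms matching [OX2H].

The query [OX2H] means: aliphatic oxygen with two connections, one of which is H — an -OH oxygen.
Check the 21 heavy atoms by environment: 5× C (H1, X4) → no; 1× C (H2, X4) → no; 1× C (H0, X2) → no; 1× N (H0, X1) → no; 1× C (H0, X3) → no; 2× O (H0, X1) → no; 2× C (H3, X4) → no; 1× C (H1, X3) → no; 1× S (H0, X2) → no; 1× c (aromatic, H0, X3) → no; 5× c (aromatic, H1, X3) → no.
No environment satisfies the query, so 0 matching atoms.

0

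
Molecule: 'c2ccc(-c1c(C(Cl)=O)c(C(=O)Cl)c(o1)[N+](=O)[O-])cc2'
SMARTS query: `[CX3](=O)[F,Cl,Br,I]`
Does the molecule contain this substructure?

Yes

The pattern [CX3](=O)[F,Cl,Br,I] describes a carbonyl carbon bonded to a halogen — an acyl halide.
The molecule carries an acyl chloride (-C(=O)Cl), whose atoms satisfy every constraint of the query, so the pattern matches.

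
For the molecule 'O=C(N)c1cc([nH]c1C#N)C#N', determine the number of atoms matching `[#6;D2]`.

The query [#6;D2] means: any carbon bonded to exactly two heavy atoms.
Check the 12 heavy atoms by environment: 1× n (aromatic, D2) → no; 3× c (aromatic, D3) → no; 1× c (aromatic, D2) → match; 1× C (D3) → no; 1× O (D1) → no; 3× N (D1) → no; 2× C (D2) → match.
Summing the matching environments: 1 + 2 = 3 matching atoms.

3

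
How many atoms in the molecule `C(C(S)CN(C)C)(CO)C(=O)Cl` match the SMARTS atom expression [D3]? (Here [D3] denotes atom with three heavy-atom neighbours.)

Check the 12 heavy atoms by environment: 2× C (D2) → no; 3× C (D3) → match; 2× O (D1) → no; 1× Cl (D1) → no; 1× N (D3) → match; 2× C (D1) → no; 1× S (D1) → no.
Summing the matching environments: 3 + 1 = 4 matching atoms.

4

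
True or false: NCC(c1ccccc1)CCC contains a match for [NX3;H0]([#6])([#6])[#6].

False

The pattern [NX3;H0]([#6])([#6])[#6] describes a trivalent nitrogen with no H, bonded to three carbons — a tertiary amine.
The closest candidate here is a primary amino group (-NH2), but the nitrogen has H2, not H0 with three carbons. No other fragment satisfies the full query, so there is no match.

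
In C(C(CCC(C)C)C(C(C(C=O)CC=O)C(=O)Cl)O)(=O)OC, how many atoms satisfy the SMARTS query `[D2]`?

6

Check the 22 heavy atoms by environment: 5× C (D2) → match; 7× C (D3) → no; 5× O (D1) → no; 1× Cl (D1) → no; 3× C (D1) → no; 1× O (D2) → match.
Summing the matching environments: 5 + 1 = 6 matching atoms.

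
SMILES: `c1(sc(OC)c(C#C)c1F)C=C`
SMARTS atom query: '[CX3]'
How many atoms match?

The query [CX3] means: C with X3: aliphatic carbon with exactly 3 total connections.
Check the 12 heavy atoms by environment: 1× s (aromatic, X2) → no; 4× c (aromatic, X3) → no; 2× C (X2) → no; 2× C (X3) → match; 1× O (X2) → no; 1× C (X4) → no; 1× F (X1) → no.
That gives 2 matching atoms.

2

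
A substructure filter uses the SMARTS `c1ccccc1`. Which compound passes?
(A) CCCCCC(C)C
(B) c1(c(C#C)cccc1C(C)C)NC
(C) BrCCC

c1ccccc1 describes six aromatic carbons in a ring (a benzene ring).
(A) has a methyl group (-CH3) but no six-membered all-carbon aromatic ring is present.
(B) contains the required atom environment, so the pattern matches.
(C) has a methyl group (-CH3) but no six-membered all-carbon aromatic ring is present.
So the answer is (B).

B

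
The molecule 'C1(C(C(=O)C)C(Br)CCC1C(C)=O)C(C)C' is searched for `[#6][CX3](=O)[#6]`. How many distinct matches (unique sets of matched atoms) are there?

2

[#6][CX3](=O)[#6] is the SMARTS for a ketone: a carbonyl carbon (no H) flanked by two carbons.
The molecule carries 2 separate instances of an acetyl/ketone group (-C(=O)CH3) meeting every constraint; each maps to a distinct set of atoms, giving 2 matches.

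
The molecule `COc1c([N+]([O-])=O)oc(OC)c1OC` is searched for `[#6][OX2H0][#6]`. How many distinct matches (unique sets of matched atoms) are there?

3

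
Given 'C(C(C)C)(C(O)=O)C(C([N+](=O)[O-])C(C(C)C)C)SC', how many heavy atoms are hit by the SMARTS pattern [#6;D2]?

0

Check the 19 heavy atoms by environment: 6× C (D1) → no; 7× C (D3) → no; 1× N (charge +1, D3) → no; 1× O (charge -1, D1) → no; 3× O (D1) → no; 1× S (D2) → no.
No environment satisfies the query, so 0 matching atoms.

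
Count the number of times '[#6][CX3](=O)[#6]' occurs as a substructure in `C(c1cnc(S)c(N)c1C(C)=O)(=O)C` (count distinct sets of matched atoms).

2

[#6][CX3](=O)[#6] is the SMARTS for a ketone: a carbonyl carbon (no H) flanked by two carbons.
The molecule carries 2 separate instances of an acetyl/ketone group (-C(=O)CH3) meeting every constraint; each maps to a distinct set of atoms, giving 2 matches.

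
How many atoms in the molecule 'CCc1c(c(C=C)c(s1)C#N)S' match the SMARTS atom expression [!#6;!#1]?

The query [!#6;!#1] means: not carbon and not hydrogen — any heteroatom.
Check the 12 heavy atoms by environment: 1× s (aromatic) → match; 4× c (aromatic) → no; 1× S → match; 5× C → no; 1× N → match.
Summing the matching environments: 1 + 1 + 1 = 3 matching atoms.

3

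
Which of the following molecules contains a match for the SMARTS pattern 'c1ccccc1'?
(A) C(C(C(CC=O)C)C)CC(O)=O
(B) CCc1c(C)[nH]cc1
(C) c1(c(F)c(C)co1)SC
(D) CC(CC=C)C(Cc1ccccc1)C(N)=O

D

c1ccccc1 describes six aromatic carbons in a ring (a benzene ring).
(A) has a methyl group (-CH3) but no six-membered all-carbon aromatic ring is present.
(B) has a methyl group (-CH3) but no six-membered all-carbon aromatic ring is present.
(C) has a methyl group (-CH3) but no six-membered all-carbon aromatic ring is present.
(D) contains a phenyl ring, which satisfies every atom and bond constraint.
So the answer is (D).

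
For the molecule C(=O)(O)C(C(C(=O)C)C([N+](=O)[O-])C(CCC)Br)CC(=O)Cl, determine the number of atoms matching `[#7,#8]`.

7

The query [#7,#8] means: nitrogen or oxygen (comma = OR).
Check the 21 heavy atoms by environment: 12× C → no; 1× Br → no; 5× O → match; 1× Cl → no; 1× N (charge +1) → match; 1× O (charge -1) → match.
Summing the matching environments: 5 + 1 + 1 = 7 matching atoms.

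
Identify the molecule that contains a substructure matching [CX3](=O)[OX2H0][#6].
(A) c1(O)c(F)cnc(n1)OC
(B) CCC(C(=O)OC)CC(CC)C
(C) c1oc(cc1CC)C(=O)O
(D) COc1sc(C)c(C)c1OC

B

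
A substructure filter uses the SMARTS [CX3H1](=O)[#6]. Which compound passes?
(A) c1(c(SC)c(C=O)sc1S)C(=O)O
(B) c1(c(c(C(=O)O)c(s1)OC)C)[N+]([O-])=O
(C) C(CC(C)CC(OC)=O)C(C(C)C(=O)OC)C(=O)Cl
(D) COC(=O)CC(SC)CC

[CX3H1](=O)[#6] describes an sp2 carbon with one H, double-bonded to O and single-bonded to carbon (an aldehyde).
(A) contains an aldehyde (-CHO), which satisfies every atom and bond constraint.
(B) has a carboxylic acid group (-C(=O)OH) but the carbonyl carbon has H0 and is bonded to O, not H1.
(C) has a methyl-ester group (-C(=O)OCH3) but the carbonyl carbon has H0, not H1.
(D) has a methyl-ester group (-C(=O)OCH3) but the carbonyl carbon has H0, not H1.
So the answer is (A).

A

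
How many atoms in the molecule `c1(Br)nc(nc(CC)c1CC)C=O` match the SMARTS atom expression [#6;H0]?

4

Check the 13 heavy atoms by environment: 2× n (aromatic, H0) → no; 4× c (aromatic, H0) → match; 2× C (H2) → no; 2× C (H3) → no; 1× C (H1) → no; 1× O (H0) → no; 1× Br (H0) → no.
That gives 4 matching atoms.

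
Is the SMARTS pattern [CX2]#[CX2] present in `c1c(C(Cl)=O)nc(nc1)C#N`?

The pattern [CX2]#[CX2] describes a carbon-carbon triple bond — an alkyne.
The closest candidate here is a nitrile (-C#N), but the triple bond is C#N, not C#C. No other fragment satisfies the full query, so there is no match.

No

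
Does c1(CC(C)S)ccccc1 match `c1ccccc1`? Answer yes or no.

The pattern c1ccccc1 describes six aromatic carbons in a ring — a benzene ring.
The molecule carries a phenyl ring, whose atoms satisfy every constraint of the query, so the pattern matches.

Yes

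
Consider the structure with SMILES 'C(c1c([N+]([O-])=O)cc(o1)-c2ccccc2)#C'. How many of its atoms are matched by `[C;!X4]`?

Check the 16 heavy atoms by environment: 1× o (aromatic, X2) → no; 10× c (aromatic, X3) → no; 1× N (charge +1, X3) → no; 1× O (charge -1, X1) → no; 1× O (X1) → no; 2× C (X2) → match.
That gives 2 matching atoms.

2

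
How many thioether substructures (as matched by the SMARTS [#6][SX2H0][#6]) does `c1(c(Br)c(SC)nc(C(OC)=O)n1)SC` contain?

2

[#6][SX2H0][#6] is the SMARTS for a thioether: an aliphatic sulfur bridging two carbons with no H on the sulfur.
The molecule carries 2 separate instances of a methylthio ether (-SCH3) meeting every constraint; each maps to a distinct set of atoms, giving 2 matches.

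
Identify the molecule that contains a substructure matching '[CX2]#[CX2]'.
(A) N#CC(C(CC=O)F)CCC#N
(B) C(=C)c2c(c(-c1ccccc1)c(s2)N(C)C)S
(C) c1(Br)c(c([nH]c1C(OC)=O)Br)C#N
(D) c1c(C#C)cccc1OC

[CX2]#[CX2] describes a carbon-carbon triple bond (an alkyne).
(A) has a nitrile (-C#N) but the triple bond is C#N, not C#C.
(B) has a vinyl group (-CH=CH2) but the C=C is a double bond; both carbons are CX3, not CX2.
(C) has a nitrile (-C#N) but the triple bond is C#N, not C#C.
(D) contains an ethynyl group (-C#CH), which satisfies every atom and bond constraint.
So the answer is (D).

D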